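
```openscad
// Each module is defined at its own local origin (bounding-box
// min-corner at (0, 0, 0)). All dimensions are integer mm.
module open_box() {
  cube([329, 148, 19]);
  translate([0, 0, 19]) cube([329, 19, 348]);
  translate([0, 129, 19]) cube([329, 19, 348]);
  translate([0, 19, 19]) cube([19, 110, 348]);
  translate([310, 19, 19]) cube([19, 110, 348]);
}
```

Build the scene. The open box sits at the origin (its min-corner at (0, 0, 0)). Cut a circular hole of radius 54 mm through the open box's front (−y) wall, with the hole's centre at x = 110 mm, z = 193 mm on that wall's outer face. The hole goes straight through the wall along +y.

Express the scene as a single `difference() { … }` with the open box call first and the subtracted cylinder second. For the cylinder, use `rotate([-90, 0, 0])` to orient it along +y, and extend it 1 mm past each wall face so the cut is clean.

difference() {
  open_box();
  translate([110, -1, 193]) rotate([-90, 0, 0]) cylinder(h = 21, r = 54);
}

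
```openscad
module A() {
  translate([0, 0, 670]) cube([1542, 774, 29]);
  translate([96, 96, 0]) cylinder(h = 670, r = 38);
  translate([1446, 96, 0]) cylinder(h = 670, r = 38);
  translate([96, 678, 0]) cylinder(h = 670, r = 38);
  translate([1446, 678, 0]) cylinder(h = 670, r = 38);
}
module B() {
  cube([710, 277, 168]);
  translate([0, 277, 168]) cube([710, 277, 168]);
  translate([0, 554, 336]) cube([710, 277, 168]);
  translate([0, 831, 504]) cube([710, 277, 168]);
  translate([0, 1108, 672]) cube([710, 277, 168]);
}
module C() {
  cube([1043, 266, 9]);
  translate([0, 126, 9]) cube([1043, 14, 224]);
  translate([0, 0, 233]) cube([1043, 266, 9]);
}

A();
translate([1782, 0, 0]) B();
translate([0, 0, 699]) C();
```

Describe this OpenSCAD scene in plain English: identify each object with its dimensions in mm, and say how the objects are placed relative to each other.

A is a rectangular dining table. The top is 1542×774×29 mm with its upper surface at z = 699 mm. It stands on four round legs of 76 mm diameter, each leg's bounding box inset 58 mm from the nearest pair of top edges, running from the floor to the underside of the top.

B is a straight staircase of 5 solid steps. Each step is 710 mm wide (x), 277 mm deep (y, the going) and 168 mm tall (the rise). The first step rests on the floor; each subsequent step sits one going further in +y and one rise higher in +z, directly behind and above the previous step with no overlap.

C is an I-beam lying along x, 1043 mm long. Overall section height 242 mm. Two flanges 266 mm wide (y) and 9 mm thick, one on the floor and one at the top; a web 14 mm thick runs between them, centred on the flange width.

The staircase is on the floor beside the table on its +x side. The I-beam is on top of the table.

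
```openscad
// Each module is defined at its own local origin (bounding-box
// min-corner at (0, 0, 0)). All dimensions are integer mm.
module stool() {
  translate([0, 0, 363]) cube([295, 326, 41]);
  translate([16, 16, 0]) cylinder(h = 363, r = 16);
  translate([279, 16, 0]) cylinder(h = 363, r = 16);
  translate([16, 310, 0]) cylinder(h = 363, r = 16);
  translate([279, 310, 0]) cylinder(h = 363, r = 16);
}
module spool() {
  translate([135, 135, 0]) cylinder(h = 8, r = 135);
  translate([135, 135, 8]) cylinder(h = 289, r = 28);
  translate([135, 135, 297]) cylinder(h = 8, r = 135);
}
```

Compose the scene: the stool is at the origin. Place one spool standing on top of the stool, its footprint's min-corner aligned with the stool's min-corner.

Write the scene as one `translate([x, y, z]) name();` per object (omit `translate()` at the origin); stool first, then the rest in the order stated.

stool();
translate([0, 0, 404]) spool();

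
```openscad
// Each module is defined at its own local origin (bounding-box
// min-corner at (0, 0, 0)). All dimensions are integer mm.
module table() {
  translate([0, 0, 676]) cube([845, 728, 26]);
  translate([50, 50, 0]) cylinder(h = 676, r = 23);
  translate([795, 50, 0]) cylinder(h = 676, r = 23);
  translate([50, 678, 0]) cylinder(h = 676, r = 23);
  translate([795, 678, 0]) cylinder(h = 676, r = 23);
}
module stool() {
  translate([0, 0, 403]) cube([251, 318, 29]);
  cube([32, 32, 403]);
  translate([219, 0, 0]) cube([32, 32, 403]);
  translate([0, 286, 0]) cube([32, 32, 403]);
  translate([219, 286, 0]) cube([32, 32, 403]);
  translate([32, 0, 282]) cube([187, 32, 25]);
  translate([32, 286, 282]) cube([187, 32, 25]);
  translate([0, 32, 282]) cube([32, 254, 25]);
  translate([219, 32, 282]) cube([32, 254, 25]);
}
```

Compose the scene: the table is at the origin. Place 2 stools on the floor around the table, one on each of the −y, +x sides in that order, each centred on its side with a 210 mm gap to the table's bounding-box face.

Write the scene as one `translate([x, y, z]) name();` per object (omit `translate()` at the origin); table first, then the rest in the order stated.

table();
translate([297, -528, 0]) stool();
translate([1055, 205, 0]) stool();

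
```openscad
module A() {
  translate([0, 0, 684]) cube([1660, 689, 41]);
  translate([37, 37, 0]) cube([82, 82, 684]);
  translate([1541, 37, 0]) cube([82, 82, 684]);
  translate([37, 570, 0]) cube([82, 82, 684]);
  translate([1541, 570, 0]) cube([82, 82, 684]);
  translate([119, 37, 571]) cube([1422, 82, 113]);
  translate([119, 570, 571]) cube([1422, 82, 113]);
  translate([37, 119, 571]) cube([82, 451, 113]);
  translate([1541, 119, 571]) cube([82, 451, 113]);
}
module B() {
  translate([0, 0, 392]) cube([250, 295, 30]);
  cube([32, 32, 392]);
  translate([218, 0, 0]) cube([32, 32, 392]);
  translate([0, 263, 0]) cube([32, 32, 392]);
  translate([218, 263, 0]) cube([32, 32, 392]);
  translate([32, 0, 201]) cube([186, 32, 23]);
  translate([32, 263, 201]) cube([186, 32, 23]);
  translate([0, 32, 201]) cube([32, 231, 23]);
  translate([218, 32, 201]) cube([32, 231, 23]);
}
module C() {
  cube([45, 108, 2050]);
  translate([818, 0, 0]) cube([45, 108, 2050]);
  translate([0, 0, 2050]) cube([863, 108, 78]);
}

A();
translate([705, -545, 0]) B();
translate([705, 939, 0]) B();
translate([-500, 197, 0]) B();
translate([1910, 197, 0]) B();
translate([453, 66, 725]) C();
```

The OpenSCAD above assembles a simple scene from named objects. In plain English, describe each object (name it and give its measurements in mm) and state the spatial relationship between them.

A is a table with a 1660×689 mm rectangular top, 41 mm thick, top surface at z = 725 mm, supported by four 82×82 mm square legs, each inset 37 mm from the nearest pair of top edges, running from the floor. Four apron rails, 82 mm thick and 113 mm tall, run between adjacent legs with their top edges flush with the underside of the top and their outer faces flush with the legs' outer faces.

B is a simple wooden stool: a rectangular seat 250 mm (x) by 295 mm (y), 30 mm thick, top face at z = 422 mm, on four square legs, each 32×32 mm in cross-section. The legs rest on z = 0, each flush with a corner of the seat. Four stretchers, 32 mm wide and 23 mm tall, connect adjacent legs with their undersides at z = 201 mm, each running between the inner faces of the legs it joins and aligned with the legs' outer faces on the other axis.

C is a door frame. The clear opening is 773 mm wide and 2050 mm high. Two 45 mm wide jambs, 108 mm deep, stand either side of the opening from the floor to the top of the opening. A 78 mm thick head sits across the top of both jambs, spanning the full outside width of the frame.

Four stools sit around the table at the −y, +y, −x, +x sides. The door frame is on top of the table.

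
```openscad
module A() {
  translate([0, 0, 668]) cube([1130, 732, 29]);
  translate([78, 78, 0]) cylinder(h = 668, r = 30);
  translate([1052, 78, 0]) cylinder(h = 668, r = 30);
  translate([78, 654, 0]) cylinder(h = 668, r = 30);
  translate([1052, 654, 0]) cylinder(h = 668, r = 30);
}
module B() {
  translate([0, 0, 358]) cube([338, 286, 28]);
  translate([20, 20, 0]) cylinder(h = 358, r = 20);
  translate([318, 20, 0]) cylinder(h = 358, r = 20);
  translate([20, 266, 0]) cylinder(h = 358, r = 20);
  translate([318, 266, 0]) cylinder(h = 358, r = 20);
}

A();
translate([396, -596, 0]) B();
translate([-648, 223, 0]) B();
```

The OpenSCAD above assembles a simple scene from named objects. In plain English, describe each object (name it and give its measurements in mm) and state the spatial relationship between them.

A is a rectangular dining table. The top is 1130×732×29 mm with its upper surface at z = 697 mm. It stands on four round legs of 60 mm diameter, each leg's bounding box inset 48 mm from the nearest pair of top edges, running from the floor to the underside of the top.

B is a simple wooden stool: a rectangular seat 338 mm (x) by 286 mm (y), 28 mm thick, top face at z = 386 mm, on four round legs, each 40 mm in diameter. The legs rest on z = 0, each leg's axis is inset half a diameter from the nearest pair of seat edges (so the leg's bounding box is flush with the corner).

Two stools sit around the table at the −y, −x sides.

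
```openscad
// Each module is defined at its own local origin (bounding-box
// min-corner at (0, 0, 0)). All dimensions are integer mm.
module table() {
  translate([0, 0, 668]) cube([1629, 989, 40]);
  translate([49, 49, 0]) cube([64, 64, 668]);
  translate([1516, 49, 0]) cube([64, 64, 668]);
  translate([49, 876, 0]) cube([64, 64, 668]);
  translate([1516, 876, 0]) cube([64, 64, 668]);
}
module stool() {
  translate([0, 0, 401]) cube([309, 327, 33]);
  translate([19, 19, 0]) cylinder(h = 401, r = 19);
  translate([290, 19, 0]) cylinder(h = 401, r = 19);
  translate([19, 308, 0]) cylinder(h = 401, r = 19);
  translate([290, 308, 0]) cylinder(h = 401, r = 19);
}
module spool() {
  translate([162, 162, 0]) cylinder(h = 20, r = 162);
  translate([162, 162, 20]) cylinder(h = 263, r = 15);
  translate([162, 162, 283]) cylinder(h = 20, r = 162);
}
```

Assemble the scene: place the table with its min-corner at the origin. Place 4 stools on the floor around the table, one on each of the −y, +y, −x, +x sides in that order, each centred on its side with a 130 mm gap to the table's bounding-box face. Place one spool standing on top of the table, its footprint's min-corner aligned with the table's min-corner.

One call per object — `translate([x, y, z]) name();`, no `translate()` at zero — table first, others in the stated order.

table();
translate([660, -457, 0]) stool();
translate([660, 1119, 0]) stool();
translate([-439, 331, 0]) stool();
translate([1759, 331, 0]) stool();
translate([0, 0, 708]) spool();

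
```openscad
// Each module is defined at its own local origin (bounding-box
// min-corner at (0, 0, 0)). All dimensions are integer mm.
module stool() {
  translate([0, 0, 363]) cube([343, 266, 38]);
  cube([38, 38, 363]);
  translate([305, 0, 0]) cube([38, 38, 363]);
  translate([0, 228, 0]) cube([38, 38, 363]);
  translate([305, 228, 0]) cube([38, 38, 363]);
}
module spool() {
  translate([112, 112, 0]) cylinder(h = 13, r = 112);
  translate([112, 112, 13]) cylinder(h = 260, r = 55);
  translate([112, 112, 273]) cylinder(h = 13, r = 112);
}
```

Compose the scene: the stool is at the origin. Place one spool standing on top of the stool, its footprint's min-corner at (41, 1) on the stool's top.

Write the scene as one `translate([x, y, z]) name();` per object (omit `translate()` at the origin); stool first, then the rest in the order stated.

stool();
translate([41, 1, 401]) spool();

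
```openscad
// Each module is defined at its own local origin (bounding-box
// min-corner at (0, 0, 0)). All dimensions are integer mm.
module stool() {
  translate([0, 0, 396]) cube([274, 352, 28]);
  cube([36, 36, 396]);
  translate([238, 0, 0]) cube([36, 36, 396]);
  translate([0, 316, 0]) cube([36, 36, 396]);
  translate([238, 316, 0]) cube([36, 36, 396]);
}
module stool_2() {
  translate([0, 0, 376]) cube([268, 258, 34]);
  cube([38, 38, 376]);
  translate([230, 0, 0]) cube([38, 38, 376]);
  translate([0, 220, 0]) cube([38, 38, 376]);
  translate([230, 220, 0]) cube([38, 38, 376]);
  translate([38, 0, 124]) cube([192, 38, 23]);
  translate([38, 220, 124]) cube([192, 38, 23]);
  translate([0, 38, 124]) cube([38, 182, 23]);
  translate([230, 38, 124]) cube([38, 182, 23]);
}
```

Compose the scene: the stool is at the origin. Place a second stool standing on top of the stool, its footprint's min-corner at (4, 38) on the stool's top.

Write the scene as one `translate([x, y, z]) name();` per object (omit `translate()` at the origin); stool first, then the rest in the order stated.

stool();
translate([4, 38, 424]) stool_2();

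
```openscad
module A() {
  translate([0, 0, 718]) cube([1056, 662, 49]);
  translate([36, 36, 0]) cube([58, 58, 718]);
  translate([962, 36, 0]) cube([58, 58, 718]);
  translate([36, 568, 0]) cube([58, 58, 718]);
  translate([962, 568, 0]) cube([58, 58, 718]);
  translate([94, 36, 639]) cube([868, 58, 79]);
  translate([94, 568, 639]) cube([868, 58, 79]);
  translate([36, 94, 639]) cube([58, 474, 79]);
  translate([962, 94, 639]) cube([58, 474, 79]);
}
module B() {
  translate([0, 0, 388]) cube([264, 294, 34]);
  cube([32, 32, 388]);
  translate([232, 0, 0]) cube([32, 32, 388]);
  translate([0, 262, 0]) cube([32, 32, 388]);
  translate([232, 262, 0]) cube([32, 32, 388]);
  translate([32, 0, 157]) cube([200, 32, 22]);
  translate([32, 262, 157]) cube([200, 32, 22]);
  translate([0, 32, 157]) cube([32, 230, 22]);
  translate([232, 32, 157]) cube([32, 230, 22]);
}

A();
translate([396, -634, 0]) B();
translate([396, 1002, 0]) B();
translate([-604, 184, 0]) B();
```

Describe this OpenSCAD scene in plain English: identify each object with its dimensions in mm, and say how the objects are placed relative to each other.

A is a table: top 1056 mm (x) × 662 mm (y), 49 mm thick, upper face at z = 767 mm, on four 58×58 mm square legs, each inset 36 mm from the nearest pair of top edges, running from z = 0 to the bottom of the top. Four apron rails, 58 mm thick and 79 mm tall, run between adjacent legs with their top edges flush with the underside of the top and their outer faces flush with the legs' outer faces.

B is a four-legged stool. The seat is 264×294 mm, 34 mm thick, top at z = 422 mm. It stands on four square legs, each 32×32 mm in cross-section, from z = 0 to the seat underside, each flush with a corner of the seat. Four stretchers, 32 mm wide and 22 mm tall, connect adjacent legs with their undersides at z = 157 mm, each running between the inner faces of the legs it joins and aligned with the legs' outer faces on the other axis.

Three stools sit around the table at the −y, +y, −x sides.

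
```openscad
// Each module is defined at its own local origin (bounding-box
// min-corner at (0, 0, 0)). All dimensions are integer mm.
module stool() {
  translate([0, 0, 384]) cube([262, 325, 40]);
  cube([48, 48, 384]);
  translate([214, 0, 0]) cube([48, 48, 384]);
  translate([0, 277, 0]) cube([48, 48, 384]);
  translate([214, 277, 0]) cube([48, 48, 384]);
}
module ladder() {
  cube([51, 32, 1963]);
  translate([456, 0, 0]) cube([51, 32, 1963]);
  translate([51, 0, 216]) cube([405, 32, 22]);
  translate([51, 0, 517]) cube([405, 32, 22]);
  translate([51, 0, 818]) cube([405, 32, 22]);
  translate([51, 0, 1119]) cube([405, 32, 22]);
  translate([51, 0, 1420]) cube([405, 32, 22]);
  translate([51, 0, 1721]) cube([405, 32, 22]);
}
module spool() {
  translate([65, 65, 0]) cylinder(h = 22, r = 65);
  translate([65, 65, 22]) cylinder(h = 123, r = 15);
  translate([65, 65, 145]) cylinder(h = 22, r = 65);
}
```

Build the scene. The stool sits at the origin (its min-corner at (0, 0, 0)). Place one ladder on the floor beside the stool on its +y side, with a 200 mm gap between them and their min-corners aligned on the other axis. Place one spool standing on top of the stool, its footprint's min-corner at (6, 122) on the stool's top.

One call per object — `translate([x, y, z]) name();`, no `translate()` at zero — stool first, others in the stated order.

stool();
translate([0, 525, 0]) ladder();
translate([6, 122, 424]) spool();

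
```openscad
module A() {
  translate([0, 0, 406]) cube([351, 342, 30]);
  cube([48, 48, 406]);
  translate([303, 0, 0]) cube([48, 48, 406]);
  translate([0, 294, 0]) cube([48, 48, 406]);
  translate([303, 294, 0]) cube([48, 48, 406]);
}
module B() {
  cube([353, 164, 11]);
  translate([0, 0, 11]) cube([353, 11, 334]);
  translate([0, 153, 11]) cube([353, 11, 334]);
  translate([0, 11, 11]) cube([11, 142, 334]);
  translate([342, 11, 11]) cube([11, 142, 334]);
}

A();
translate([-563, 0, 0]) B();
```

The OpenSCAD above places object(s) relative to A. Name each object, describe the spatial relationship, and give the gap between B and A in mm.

The open box's nearest face is 210 mm from the stool's −x face.

A is a stool. B is an open box. The open box is on the floor beside the stool on its −x side. The gap between the open box and the stool is 210 mm.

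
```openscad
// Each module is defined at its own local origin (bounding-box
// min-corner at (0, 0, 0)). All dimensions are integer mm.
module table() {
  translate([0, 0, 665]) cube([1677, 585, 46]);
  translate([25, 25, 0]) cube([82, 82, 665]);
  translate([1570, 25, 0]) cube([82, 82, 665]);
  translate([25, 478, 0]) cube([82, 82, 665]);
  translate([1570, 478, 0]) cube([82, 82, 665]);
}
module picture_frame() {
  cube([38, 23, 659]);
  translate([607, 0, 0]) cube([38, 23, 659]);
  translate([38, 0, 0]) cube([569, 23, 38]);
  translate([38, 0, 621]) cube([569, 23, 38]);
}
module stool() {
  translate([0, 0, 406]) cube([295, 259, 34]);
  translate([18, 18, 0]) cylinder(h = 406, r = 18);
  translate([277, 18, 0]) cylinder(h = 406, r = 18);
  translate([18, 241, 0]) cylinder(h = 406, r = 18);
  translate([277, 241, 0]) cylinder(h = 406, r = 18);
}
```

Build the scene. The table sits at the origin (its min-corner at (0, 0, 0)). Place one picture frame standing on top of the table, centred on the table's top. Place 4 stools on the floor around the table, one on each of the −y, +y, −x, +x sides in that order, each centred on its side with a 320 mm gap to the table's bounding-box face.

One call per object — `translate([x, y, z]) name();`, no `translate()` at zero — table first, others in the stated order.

table();
translate([516, 281, 711]) picture_frame();
translate([691, -579, 0]) stool();
translate([691, 905, 0]) stool();
translate([-615, 163, 0]) stool();
translate([1997, 163, 0]) stool();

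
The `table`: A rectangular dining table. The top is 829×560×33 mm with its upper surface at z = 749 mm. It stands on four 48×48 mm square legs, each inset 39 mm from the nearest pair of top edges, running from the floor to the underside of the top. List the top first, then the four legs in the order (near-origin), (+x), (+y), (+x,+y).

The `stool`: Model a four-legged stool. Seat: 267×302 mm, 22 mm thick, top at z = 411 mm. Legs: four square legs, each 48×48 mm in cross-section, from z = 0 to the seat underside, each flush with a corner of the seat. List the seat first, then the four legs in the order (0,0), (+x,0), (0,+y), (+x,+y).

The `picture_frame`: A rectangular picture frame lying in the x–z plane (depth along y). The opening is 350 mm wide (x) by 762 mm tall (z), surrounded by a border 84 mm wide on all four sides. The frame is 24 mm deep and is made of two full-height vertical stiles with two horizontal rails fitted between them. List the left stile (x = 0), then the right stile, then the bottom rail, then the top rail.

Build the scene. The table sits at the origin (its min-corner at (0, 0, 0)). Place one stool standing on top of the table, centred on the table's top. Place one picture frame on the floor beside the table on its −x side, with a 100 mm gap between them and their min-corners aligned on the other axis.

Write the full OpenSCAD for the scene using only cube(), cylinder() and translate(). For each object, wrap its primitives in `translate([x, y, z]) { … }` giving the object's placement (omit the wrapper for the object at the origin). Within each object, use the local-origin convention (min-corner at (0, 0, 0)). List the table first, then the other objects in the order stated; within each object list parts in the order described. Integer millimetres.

translate([0, 0, 716]) cube([829, 560, 33]);
translate([39, 39, 0]) cube([48, 48, 716]);
translate([742, 39, 0]) cube([48, 48, 716]);
translate([39, 473, 0]) cube([48, 48, 716]);
translate([742, 473, 0]) cube([48, 48, 716]);
translate([281, 129, 749]) {
  translate([0, 0, 389]) cube([267, 302, 22]);
  cube([48, 48, 389]);
  translate([219, 0, 0]) cube([48, 48, 389]);
  translate([0, 254, 0]) cube([48, 48, 389]);
  translate([219, 254, 0]) cube([48, 48, 389]);
}
translate([-618, 0, 0]) {
  cube([84, 24, 930]);
  translate([434, 0, 0]) cube([84, 24, 930]);
  translate([84, 0, 0]) cube([350, 24, 84]);
  translate([84, 0, 846]) cube([350, 24, 84]);
}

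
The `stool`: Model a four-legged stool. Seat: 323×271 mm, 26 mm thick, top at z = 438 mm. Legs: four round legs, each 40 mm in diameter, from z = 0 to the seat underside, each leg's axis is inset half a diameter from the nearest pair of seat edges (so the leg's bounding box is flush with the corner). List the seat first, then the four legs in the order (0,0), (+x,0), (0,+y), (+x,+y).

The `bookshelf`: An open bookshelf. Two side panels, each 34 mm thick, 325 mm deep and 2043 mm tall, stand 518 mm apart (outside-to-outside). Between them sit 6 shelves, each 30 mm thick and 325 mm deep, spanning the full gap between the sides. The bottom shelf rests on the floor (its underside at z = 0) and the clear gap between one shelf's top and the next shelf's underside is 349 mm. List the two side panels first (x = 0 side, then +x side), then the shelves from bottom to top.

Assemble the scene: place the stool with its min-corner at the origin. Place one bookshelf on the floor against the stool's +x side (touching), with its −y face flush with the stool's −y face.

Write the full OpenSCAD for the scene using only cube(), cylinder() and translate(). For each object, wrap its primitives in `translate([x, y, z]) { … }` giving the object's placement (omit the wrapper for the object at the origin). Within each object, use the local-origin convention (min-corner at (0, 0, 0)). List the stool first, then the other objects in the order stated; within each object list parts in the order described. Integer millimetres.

translate([0, 0, 412]) cube([323, 271, 26]);
translate([20, 20, 0]) cylinder(h = 412, r = 20);
translate([303, 20, 0]) cylinder(h = 412, r = 20);
translate([20, 251, 0]) cylinder(h = 412, r = 20);
translate([303, 251, 0]) cylinder(h = 412, r = 20);
translate([323, 0, 0]) {
  cube([34, 325, 2043]);
  translate([484, 0, 0]) cube([34, 325, 2043]);
  translate([34, 0, 0]) cube([450, 325, 30]);
  translate([34, 0, 379]) cube([450, 325, 30]);
  translate([34, 0, 758]) cube([450, 325, 30]);
  translate([34, 0, 1137]) cube([450, 325, 30]);
  translate([34, 0, 1516]) cube([450, 325, 30]);
  translate([34, 0, 1895]) cube([450, 325, 30]);
}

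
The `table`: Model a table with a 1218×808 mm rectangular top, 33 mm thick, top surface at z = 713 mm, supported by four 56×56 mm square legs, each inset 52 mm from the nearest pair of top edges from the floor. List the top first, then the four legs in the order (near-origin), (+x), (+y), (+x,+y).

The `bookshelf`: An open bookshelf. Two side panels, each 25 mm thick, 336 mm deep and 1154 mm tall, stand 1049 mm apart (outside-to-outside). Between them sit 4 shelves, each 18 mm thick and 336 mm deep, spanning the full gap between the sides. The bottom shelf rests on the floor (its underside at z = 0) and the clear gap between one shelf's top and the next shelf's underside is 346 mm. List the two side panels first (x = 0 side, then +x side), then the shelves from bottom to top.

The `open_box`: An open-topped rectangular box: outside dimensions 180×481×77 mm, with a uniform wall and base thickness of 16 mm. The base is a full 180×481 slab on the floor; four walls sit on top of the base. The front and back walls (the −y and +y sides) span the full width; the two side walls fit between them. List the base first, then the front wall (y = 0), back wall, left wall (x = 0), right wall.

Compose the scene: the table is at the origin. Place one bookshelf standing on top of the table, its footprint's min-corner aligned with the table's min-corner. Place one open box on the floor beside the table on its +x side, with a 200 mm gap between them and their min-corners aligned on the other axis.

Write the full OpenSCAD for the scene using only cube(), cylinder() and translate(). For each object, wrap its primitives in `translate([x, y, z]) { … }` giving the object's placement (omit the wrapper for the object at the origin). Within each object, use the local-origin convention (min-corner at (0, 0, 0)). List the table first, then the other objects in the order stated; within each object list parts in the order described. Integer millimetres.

translate([0, 0, 680]) cube([1218, 808, 33]);
translate([52, 52, 0]) cube([56, 56, 680]);
translate([1110, 52, 0]) cube([56, 56, 680]);
translate([52, 700, 0]) cube([56, 56, 680]);
translate([1110, 700, 0]) cube([56, 56, 680]);
translate([0, 0, 713]) {
  cube([25, 336, 1154]);
  translate([1024, 0, 0]) cube([25, 336, 1154]);
  translate([25, 0, 0]) cube([999, 336, 18]);
  translate([25, 0, 364]) cube([999, 336, 18]);
  translate([25, 0, 728]) cube([999, 336, 18]);
  translate([25, 0, 1092]) cube([999, 336, 18]);
}
translate([1418, 0, 0]) {
  cube([180, 481, 16]);
  translate([0, 0, 16]) cube([180, 16, 61]);
  translate([0, 465, 16]) cube([180, 16, 61]);
  translate([0, 16, 16]) cube([16, 449, 61]);
  translate([164, 16, 16]) cube([16, 449, 61]);
}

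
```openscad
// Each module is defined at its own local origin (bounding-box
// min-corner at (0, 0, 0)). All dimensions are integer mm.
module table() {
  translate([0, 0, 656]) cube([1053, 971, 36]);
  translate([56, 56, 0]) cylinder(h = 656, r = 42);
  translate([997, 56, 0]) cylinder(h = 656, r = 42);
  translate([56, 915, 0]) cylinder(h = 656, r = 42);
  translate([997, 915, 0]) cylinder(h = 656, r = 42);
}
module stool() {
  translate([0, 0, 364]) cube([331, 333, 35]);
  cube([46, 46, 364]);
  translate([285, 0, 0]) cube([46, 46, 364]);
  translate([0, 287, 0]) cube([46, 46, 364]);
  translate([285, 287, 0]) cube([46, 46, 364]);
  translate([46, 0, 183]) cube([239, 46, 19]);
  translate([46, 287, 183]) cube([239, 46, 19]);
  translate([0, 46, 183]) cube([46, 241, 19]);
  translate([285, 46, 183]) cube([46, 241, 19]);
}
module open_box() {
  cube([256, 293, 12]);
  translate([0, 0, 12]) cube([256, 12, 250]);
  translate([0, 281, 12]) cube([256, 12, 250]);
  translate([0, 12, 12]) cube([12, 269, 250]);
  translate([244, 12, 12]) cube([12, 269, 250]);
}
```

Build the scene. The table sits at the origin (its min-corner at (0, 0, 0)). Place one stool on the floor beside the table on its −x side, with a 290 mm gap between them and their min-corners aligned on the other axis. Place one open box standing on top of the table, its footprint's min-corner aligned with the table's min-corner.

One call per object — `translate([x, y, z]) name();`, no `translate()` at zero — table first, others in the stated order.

table();
translate([-621, 0, 0]) stool();
translate([0, 0, 692]) open_box();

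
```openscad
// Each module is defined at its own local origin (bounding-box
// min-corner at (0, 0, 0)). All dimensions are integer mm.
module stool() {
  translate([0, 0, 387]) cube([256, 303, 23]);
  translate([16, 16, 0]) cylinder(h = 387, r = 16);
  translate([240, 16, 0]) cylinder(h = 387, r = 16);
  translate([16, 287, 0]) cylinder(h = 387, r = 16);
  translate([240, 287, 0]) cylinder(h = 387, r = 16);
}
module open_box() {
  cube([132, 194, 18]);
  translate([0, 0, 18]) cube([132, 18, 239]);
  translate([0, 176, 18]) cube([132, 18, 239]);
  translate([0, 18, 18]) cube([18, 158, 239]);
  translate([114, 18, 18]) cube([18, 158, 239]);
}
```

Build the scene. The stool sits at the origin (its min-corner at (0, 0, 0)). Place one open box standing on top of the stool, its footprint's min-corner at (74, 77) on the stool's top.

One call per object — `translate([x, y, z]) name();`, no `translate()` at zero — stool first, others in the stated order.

stool();
translate([74, 77, 410]) open_box();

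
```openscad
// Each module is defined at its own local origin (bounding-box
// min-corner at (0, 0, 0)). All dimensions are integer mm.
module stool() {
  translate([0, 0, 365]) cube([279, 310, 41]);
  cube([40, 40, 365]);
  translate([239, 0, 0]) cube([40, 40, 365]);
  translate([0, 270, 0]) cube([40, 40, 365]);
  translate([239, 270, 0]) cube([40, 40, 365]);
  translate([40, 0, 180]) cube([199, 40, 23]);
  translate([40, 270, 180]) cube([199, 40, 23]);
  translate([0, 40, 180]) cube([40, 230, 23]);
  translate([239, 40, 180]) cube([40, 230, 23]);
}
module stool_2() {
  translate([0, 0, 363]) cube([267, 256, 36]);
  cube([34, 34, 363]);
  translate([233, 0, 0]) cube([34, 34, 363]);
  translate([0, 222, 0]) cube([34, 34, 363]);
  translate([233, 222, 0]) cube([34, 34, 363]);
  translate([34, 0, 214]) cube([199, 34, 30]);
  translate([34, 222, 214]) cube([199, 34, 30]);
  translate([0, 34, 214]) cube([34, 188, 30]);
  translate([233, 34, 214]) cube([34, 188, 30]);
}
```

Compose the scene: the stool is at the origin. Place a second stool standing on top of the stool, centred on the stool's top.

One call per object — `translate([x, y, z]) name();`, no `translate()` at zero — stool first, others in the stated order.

stool();
translate([6, 27, 406]) stool_2();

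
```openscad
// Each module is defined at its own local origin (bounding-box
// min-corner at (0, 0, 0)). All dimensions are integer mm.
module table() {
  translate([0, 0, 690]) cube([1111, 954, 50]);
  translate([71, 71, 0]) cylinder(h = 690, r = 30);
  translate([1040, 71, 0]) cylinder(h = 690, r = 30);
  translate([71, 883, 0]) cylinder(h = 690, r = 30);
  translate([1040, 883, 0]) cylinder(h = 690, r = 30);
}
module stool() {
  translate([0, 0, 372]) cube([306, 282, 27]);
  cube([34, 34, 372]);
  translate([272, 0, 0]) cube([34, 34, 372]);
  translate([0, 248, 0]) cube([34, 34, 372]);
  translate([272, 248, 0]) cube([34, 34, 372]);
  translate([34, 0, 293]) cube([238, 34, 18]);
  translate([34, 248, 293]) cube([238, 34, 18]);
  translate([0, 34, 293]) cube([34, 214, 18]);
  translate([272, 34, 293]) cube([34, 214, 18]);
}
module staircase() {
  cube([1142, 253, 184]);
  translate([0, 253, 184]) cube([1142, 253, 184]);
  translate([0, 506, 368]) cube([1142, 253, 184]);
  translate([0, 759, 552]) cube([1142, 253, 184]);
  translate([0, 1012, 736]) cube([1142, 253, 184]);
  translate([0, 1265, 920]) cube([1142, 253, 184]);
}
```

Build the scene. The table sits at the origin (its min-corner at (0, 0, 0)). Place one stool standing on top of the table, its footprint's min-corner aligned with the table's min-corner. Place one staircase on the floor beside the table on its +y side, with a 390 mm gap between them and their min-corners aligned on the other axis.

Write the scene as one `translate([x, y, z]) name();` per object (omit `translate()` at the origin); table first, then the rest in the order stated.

table();
translate([0, 0, 740]) stool();
translate([0, 1344, 0]) staircase();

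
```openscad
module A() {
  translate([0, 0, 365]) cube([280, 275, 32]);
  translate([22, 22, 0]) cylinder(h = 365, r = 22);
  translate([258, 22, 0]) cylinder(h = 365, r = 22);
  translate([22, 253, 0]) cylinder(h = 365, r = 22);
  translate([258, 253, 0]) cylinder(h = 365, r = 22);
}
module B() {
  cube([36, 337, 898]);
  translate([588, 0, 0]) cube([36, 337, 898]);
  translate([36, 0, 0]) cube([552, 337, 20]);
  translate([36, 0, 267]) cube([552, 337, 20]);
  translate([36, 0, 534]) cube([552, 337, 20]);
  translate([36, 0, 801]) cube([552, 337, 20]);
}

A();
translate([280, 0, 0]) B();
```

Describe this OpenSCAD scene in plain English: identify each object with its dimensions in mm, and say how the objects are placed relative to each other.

A is a four-legged stool. The seat is a 280×275×32 mm slab whose top surface is at z = 397 mm; four round legs, each 44 mm in diameter, run from the floor (z = 0) to the underside of the seat, each leg's axis is inset half a diameter from the nearest pair of seat edges (so the leg's bounding box is flush with the corner).

B is a bookshelf 624 mm wide overall, 337 mm deep and 898 mm tall. The two sides are 36 mm thick vertical panels. 4 horizontal shelves of 20 mm thickness span between the inner faces of the sides; the lowest shelf sits on the floor and shelves are stacked with a clear vertical gap of 247 mm between each pair.

The bookshelf is against the stool's +x side, with their −y faces flush.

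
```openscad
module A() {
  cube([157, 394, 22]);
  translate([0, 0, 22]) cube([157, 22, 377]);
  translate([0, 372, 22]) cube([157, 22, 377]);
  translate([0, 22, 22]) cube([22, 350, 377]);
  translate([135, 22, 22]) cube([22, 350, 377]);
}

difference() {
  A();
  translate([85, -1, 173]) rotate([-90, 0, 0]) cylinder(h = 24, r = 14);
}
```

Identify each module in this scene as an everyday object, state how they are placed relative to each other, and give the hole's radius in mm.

A is an open box. The open box has a circular hole through its front wall. The hole's radius is 14 mm.

The subtracted cylinder has r = 14 mm.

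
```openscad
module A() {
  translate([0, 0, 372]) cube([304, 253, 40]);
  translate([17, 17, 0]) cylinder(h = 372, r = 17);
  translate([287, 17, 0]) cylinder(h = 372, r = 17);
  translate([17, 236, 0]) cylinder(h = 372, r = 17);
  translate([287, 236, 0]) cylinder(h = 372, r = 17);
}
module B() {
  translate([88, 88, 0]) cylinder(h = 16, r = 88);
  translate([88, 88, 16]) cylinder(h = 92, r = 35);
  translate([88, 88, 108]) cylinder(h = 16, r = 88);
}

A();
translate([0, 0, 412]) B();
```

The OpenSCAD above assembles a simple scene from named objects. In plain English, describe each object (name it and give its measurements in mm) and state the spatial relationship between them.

A is a four-legged stool. The seat is a 304×253×40 mm slab whose top surface is at z = 412 mm; four round legs, each 34 mm in diameter, run from the floor (z = 0) to the underside of the seat, each leg's axis is inset half a diameter from the nearest pair of seat edges (so the leg's bounding box is flush with the corner).

B is a spool: two coaxial disc flanges of radius 88 mm and thickness 16 mm, joined by a core cylinder of radius 35 mm and height 92 mm. The lower flange rests on z = 0 and the three cylinders share a vertical axis.

The spool is on top of the stool.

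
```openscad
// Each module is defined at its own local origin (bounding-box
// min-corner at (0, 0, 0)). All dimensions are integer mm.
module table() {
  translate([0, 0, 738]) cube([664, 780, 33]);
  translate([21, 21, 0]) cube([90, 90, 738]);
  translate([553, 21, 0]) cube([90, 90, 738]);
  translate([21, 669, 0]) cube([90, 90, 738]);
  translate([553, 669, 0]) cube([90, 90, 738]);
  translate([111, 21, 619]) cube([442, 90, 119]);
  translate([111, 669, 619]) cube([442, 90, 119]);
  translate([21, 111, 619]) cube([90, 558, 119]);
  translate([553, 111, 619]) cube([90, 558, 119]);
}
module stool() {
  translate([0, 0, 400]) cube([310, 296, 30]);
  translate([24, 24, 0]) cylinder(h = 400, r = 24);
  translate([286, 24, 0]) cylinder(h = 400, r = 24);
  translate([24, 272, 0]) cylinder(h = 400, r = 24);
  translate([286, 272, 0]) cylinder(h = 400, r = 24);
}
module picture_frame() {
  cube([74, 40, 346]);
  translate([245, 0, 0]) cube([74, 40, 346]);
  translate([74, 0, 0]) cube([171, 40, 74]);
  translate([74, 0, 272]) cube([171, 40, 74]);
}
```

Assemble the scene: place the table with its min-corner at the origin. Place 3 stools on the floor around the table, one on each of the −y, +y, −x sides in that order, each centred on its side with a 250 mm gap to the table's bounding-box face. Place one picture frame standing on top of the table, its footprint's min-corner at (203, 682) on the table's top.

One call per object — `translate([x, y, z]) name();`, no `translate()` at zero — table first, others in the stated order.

table();
translate([177, -546, 0]) stool();
translate([177, 1030, 0]) stool();
translate([-560, 242, 0]) stool();
translate([203, 682, 771]) picture_frame();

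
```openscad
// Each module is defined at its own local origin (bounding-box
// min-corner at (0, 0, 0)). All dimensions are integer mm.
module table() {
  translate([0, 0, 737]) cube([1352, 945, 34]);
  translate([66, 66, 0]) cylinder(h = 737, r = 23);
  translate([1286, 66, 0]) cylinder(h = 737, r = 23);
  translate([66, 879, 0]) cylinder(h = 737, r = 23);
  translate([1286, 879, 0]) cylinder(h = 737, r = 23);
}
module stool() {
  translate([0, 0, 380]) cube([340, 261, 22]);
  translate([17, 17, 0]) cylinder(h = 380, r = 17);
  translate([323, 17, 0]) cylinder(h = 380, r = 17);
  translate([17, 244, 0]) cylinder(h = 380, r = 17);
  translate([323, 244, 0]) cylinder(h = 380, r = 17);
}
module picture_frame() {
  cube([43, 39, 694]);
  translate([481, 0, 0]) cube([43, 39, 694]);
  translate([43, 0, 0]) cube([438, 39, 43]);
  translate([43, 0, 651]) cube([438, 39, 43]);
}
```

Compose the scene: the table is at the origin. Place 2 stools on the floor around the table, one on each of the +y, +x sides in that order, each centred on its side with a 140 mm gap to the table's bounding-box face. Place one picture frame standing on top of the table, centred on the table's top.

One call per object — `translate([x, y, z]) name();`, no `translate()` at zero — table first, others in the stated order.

table();
translate([506, 1085, 0]) stool();
translate([1492, 342, 0]) stool();
translate([414, 453, 771]) picture_frame();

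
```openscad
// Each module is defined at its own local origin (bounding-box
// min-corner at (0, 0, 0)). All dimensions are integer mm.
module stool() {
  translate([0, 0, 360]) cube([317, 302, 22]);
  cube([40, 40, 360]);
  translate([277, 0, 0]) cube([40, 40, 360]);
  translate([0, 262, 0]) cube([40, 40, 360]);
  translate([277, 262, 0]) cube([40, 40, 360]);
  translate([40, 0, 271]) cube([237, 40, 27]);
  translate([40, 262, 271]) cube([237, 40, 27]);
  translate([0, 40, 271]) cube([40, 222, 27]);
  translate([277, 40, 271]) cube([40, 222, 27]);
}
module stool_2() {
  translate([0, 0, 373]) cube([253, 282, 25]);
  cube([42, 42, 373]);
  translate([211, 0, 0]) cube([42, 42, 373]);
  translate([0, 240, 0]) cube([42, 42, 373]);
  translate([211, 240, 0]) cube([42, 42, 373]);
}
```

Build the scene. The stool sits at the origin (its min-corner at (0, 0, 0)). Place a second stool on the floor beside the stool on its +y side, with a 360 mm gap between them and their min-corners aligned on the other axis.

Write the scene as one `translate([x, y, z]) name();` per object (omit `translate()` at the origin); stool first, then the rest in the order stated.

stool();
translate([0, 662, 0]) stool_2();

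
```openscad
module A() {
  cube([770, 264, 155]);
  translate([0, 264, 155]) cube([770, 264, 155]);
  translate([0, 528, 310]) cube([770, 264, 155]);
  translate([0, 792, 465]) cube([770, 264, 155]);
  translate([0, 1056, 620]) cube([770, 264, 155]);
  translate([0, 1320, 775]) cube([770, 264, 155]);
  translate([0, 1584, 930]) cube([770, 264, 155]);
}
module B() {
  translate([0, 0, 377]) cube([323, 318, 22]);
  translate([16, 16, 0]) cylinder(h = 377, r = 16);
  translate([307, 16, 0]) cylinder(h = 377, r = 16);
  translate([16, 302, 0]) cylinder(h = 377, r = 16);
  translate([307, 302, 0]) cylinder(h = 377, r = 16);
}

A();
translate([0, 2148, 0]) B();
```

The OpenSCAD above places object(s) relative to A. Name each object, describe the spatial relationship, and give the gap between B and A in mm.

The stool's nearest face is 300 mm from the staircase's +y face.

A is a staircase. B is a stool. The stool is on the floor beside the staircase on its +y side. The gap between the stool and the staircase is 300 mm.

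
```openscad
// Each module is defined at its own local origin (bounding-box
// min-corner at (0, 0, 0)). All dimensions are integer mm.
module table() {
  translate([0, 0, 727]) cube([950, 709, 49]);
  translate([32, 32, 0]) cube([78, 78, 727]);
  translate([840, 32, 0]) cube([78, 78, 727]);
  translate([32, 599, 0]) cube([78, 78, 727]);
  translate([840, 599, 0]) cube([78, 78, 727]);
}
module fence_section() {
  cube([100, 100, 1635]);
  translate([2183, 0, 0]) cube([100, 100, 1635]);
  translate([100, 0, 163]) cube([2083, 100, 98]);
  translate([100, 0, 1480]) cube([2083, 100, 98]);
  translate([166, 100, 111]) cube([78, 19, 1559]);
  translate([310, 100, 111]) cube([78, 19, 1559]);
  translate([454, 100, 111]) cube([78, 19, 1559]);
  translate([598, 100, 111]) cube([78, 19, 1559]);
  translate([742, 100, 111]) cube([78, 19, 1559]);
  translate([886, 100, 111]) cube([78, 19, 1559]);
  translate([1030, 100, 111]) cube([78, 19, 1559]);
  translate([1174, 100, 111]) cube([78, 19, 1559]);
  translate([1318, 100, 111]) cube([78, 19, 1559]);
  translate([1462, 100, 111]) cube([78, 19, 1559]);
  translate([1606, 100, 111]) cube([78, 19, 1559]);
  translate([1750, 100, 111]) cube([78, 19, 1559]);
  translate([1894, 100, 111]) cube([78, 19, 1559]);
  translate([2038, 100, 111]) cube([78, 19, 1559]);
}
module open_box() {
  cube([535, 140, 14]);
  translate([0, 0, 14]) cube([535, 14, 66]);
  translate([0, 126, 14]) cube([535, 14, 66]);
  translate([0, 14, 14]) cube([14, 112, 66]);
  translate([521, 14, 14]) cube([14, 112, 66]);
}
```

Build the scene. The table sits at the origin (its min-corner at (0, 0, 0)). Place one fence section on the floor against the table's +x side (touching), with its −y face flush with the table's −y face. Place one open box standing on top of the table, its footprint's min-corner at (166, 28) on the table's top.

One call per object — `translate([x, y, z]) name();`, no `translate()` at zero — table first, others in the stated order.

table();
translate([950, 0, 0]) fence_section();
translate([166, 28, 776]) open_box();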